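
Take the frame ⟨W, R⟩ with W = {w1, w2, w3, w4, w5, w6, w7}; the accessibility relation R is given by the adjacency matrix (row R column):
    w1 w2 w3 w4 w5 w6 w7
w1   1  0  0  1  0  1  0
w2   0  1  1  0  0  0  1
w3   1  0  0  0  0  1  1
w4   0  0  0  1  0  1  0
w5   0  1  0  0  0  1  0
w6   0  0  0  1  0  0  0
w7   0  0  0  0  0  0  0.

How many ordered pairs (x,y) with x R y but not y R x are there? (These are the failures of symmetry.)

9

Enumerating: (w1,w4), (w1,w6), (w2,w3), (w2,w7), (w3,w1), (w3,w6), (w3,w7), (w5,w2), (w5,w6).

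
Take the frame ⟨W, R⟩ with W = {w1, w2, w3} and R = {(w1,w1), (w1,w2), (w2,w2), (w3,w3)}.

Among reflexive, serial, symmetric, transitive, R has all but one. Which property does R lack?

symmetric

Reflexive: yes — every world is R-related to itself.
Serial: yes — every world has a successor (e.g. w1 R w1).
Symmetric: no — w1 R w2 but not w2 R w1.
Transitive: yes — every two-step R-path is closed by a direct edge.
Only symmetric fails.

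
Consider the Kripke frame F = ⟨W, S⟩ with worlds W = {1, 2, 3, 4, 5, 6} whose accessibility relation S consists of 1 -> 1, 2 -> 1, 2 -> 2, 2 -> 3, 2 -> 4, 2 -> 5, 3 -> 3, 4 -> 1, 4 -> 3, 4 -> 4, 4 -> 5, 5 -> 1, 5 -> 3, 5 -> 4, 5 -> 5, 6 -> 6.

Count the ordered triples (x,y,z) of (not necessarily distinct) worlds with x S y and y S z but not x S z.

0

S is transitive; there are no such tuples.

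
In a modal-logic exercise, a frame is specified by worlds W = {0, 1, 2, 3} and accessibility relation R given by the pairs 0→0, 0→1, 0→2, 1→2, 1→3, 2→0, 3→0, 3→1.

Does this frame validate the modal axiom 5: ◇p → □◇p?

No

By correspondence theory, 5 is valid on a frame iff R is Euclidean.
Euclidean: no — 0 R 2 and 0 R 1, but not 2 R 1.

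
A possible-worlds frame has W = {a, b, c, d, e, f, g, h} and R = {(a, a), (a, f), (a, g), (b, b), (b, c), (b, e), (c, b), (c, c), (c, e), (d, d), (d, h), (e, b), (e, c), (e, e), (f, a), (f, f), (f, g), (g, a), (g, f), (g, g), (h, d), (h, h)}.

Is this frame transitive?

Yes

Transitive: yes — every two-step R-path is closed by a direct edge.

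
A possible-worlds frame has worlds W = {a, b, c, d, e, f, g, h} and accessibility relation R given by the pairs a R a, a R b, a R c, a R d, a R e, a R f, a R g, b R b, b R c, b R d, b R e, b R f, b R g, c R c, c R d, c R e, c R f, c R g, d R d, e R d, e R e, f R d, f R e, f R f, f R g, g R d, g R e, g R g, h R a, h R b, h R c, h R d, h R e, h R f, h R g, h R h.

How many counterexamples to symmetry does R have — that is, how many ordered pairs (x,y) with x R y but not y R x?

28

Enumerating: (a,b), (a,c), (a,d), (a,e), (a,f), (a,g), (b,c), (b,d), (b,e), (b,f), (b,g), (c,d), … and 16 more.
Total: 28.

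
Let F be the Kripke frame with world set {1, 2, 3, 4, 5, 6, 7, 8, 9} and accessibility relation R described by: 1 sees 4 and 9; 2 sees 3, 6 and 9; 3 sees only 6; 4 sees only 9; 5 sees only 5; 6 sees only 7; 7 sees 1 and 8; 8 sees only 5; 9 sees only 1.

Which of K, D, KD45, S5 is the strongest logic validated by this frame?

Serial (axiom D): yes — every world has a successor (e.g. 1 R 4).
Euclidean (axiom 5): no — 1 R 9 and 1 R 4, but not 9 R 4.
Transitive (axiom 4): no — 2 R 6 and 6 R 7, but not 2 R 7.
Reflexive (axiom T): no — 1 is not related to itself.
So F validates K, D; KD45 would additionally require R to be Euclidean and transitive. The strongest is D.

D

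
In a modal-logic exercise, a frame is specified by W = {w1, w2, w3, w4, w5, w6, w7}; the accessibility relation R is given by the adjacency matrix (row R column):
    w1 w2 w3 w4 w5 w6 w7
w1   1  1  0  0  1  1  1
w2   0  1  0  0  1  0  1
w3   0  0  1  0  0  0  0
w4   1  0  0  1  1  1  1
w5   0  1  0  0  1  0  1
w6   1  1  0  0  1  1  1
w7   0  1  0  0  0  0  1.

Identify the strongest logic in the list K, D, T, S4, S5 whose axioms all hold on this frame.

T

Serial (axiom D): yes — every world has a successor (e.g. w1 R w1).
Reflexive (axiom T): yes — every world is R-related to itself.
Transitive (axiom 4): no — w4 R w1 and w1 R w2, but not w4 R w2.
Euclidean (axiom 5): no — w1 R w2 and w1 R w6, but not w2 R w6.
So F validates K, D, T; S4 would additionally require R to be transitive. The strongest is T.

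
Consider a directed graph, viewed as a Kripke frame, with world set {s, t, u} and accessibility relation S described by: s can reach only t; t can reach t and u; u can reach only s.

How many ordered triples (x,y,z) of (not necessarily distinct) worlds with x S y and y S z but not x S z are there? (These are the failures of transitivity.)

Enumerating: (s,t,u), (t,u,s), (u,s,t).

3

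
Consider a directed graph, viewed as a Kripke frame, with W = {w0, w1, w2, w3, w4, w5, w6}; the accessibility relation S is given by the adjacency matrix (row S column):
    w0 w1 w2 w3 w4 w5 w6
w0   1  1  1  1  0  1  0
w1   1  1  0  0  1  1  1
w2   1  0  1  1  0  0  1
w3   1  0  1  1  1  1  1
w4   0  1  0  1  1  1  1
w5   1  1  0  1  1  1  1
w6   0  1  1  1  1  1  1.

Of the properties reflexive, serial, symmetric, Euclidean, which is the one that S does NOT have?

Reflexive: yes — every world is S-related to itself.
Serial: yes — every world has a successor (e.g. w0 S w0).
Symmetric: yes — every pair in S has its reverse in S.
Euclidean: no — w0 S w1 and w0 S w2, but not w1 S w2.
Only Euclidean fails.

Euclidean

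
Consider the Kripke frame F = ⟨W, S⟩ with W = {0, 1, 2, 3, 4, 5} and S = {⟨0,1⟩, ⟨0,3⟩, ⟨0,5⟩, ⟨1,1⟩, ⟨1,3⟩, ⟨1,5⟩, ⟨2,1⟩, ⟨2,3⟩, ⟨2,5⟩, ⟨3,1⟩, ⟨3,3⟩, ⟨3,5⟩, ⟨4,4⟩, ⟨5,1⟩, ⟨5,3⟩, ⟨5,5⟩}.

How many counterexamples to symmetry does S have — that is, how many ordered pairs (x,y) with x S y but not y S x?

Enumerating: (0,1), (0,3), (0,5), (2,1), (2,3), (2,5).

6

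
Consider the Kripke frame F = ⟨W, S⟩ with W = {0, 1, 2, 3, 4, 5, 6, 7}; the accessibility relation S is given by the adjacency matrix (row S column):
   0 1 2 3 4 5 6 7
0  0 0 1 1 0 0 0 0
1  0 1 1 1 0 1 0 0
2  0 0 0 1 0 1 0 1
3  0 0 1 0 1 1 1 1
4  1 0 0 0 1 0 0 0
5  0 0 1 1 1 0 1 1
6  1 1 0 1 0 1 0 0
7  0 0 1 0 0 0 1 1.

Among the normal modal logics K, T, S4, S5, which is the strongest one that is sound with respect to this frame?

K

Reflexive (axiom T): no — 0 is not related to itself.
Transitive (axiom 4): no — 0 S 2 and 2 S 5, but not 0 S 5.
Euclidean (axiom 5): no — 2 S 7 and 2 S 3, but not 7 S 3.
So F validates K; T would additionally require S to be reflexive. The strongest is K.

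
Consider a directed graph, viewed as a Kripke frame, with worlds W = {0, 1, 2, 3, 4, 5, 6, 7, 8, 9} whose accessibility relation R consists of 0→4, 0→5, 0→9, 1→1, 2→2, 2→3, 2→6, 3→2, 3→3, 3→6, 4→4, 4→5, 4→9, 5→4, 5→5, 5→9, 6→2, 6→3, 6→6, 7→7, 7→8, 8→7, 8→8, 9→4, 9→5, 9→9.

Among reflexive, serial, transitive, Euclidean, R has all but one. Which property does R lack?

Reflexive: no — 0 is not related to itself.
Serial: yes — every world has a successor (e.g. 0 R 4).
Transitive: yes — every two-step R-path is closed by a direct edge.
Euclidean: yes — any two successors of a common world are R-related.
Only reflexive fails.

reflexive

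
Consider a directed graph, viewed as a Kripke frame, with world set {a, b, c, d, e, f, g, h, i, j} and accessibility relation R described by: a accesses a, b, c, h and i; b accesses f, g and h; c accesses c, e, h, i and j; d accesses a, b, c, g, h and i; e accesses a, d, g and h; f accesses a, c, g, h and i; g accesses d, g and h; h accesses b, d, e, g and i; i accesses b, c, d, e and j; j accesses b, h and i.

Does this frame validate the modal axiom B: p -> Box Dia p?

The schema B characterises exactly the symmetric frames.
Symmetric: no — a R b but not b R a.

No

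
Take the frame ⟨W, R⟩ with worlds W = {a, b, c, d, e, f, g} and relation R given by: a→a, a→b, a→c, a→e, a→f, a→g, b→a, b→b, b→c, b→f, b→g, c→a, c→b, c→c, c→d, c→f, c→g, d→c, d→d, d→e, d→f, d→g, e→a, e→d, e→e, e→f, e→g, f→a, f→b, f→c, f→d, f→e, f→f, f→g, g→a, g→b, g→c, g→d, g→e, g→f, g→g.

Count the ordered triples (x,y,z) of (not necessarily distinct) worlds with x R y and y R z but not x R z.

28

Enumerating: (a,c,d), (a,e,d), (a,f,d), (a,g,d), (b,a,e), (b,c,d), (b,f,d), (b,f,e), (b,g,d), (b,g,e), (c,a,e), (c,d,e), … and 16 more.
Total: 28.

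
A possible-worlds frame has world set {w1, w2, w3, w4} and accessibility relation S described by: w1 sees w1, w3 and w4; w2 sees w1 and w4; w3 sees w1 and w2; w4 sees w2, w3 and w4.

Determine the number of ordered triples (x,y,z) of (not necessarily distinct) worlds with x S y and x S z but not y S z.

10

Enumerating: (w1,w3,w3), (w1,w3,w4), (w1,w4,w1), (w2,w4,w1), (w3,w1,w2), (w3,w2,w2), (w4,w2,w2), (w4,w2,w3), (w4,w3,w3), (w4,w3,w4).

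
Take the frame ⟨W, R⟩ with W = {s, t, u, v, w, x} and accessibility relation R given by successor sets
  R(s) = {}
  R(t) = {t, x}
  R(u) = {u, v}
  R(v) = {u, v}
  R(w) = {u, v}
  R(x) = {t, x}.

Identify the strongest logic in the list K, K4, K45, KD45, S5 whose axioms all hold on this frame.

Transitive (axiom 4): yes — every two-step R-path is closed by a direct edge.
Euclidean (axiom 5): yes — any two successors of a common world are R-related.
Serial (axiom D): no — s has no R-successor.
Reflexive (axiom T): no — s is not related to itself.
So F validates K, K4, K45; KD45 would additionally require R to be serial. The strongest is K45.

K45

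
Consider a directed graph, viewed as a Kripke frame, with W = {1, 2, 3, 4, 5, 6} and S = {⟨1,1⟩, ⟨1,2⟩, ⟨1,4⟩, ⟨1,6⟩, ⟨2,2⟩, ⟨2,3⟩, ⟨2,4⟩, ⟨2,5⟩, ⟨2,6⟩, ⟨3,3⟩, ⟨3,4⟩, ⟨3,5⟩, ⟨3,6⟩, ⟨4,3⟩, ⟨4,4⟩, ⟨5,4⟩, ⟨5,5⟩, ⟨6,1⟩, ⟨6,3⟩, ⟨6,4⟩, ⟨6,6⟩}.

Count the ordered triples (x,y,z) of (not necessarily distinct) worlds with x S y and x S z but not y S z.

Enumerating: (1,2,1), (1,4,1), (1,4,2), (1,4,6), (1,6,2), (2,3,2), (2,4,2), (2,4,5), (2,4,6), (2,5,2), (2,5,3), (2,5,6), … and 12 more.
Total: 24.

24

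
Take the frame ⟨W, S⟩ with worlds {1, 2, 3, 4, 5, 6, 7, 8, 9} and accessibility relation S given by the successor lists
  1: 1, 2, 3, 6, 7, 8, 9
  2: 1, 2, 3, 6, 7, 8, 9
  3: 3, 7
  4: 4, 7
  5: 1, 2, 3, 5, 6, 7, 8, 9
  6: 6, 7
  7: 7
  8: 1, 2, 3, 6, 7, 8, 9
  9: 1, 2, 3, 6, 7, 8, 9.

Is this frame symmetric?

No

Symmetric: no — 1 S 3 but not 3 S 1.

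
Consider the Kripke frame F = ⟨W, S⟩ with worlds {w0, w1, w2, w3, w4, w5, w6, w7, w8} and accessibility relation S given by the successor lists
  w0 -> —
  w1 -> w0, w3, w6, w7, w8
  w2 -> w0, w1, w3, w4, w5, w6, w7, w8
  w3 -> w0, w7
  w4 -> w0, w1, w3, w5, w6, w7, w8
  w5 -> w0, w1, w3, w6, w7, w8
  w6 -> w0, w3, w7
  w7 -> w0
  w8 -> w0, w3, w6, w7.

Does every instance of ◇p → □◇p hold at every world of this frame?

The schema 5 characterises exactly the Euclidean frames.
Euclidean: no — w1 S w0 and w1 S w3, but not w0 S w3.

No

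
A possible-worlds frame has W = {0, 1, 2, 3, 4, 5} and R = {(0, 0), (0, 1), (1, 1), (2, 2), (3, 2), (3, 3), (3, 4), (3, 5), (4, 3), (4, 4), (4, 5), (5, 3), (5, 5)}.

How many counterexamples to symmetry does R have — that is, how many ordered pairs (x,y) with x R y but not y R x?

Enumerating: (0,1), (3,2), (4,5).

3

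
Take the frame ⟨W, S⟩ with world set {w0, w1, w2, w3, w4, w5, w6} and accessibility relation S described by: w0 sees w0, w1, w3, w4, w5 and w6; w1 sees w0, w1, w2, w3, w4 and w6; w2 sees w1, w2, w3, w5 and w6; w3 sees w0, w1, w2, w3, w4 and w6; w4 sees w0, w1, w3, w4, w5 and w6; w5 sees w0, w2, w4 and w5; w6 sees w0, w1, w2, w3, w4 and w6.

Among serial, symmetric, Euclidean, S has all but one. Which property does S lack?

Euclidean

Serial: yes — every world has a successor (e.g. w0 S w0).
Symmetric: yes — every pair in S has its reverse in S.
Euclidean: no — w0 S w1 and w0 S w5, but not w1 S w5.
Only Euclidean fails.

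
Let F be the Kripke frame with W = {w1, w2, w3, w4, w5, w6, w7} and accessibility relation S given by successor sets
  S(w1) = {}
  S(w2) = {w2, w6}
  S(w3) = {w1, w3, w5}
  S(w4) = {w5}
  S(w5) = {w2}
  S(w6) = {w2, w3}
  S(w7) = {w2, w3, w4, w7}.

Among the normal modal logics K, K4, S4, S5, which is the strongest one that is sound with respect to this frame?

K

Transitive (axiom 4): no — w2 S w6 and w6 S w3, but not w2 S w3.
Reflexive (axiom T): no — w1 is not related to itself.
Euclidean (axiom 5): no — w3 S w1 and w3 S w5, but not w1 S w5.
So F validates K; K4 would additionally require S to be transitive. The strongest is K.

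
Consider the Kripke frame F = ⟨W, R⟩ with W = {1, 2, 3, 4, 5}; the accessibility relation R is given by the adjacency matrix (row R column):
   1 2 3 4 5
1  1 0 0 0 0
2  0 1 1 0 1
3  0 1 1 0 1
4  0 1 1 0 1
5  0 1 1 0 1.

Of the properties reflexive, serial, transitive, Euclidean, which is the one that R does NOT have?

Reflexive: no — 4 is not related to itself.
Serial: yes — every world has a successor (e.g. 1 R 1).
Transitive: yes — every two-step R-path is closed by a direct edge.
Euclidean: yes — any two successors of a common world are R-related.
Only reflexive fails.

reflexive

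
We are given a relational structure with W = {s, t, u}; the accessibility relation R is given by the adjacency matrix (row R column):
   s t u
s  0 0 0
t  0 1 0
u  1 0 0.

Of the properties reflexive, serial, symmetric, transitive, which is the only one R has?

transitive

Reflexive: no — s is not related to itself.
Serial: no — s has no R-successor.
Symmetric: no — u R s but not s R u.
Transitive: yes — every two-step R-path is closed by a direct edge.
Only transitive holds.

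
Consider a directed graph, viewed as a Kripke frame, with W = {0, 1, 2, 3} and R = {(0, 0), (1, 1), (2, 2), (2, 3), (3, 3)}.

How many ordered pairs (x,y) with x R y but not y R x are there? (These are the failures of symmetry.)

1

Enumerating: (2,3).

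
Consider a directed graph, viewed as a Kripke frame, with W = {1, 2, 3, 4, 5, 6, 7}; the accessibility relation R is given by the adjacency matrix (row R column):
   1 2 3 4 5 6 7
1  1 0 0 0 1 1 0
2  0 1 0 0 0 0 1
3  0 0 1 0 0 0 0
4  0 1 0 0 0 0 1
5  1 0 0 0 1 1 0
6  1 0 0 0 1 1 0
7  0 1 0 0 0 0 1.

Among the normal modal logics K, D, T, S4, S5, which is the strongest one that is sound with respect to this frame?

D

Serial (axiom D): yes — every world has a successor (e.g. 1 R 1).
Reflexive (axiom T): no — 4 is not related to itself.
Transitive (axiom 4): yes — every two-step R-path is closed by a direct edge.
Euclidean (axiom 5): yes — any two successors of a common world are R-related.
So F validates K, D; T would additionally require R to be reflexive. The strongest is D.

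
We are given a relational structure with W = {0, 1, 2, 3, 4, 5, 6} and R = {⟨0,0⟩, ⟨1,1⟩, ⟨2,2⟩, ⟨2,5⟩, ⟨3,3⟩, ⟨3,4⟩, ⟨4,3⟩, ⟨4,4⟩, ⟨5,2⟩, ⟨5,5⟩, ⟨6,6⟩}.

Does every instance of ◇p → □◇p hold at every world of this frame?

Axiom 5 corresponds to the accessibility relation being Euclidean.
Euclidean: yes — any two successors of a common world are R-related.

Yes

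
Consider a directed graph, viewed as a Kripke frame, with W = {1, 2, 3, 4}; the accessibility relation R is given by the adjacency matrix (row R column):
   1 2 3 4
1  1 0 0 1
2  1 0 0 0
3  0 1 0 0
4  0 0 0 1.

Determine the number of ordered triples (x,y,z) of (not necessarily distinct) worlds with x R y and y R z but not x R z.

2

Enumerating: (2,1,4), (3,2,1).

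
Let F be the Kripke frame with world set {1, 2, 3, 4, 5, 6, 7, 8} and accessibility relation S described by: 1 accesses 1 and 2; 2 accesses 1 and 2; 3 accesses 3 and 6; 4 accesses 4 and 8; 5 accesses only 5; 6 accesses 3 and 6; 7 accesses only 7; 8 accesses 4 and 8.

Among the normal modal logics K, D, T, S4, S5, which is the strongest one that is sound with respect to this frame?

Serial (axiom D): yes — every world has a successor (e.g. 1 S 1).
Reflexive (axiom T): yes — every world is S-related to itself.
Transitive (axiom 4): yes — every two-step S-path is closed by a direct edge.
Euclidean (axiom 5): yes — any two successors of a common world are S-related.
So F validates K, D, T, S4, S5. The strongest is S5.

S5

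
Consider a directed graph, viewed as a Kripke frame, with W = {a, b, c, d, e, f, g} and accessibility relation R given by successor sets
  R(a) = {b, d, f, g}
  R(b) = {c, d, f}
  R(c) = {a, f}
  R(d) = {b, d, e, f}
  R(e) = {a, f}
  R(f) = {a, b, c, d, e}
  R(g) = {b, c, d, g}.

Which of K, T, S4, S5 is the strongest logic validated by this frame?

K

Reflexive (axiom T): no — a is not related to itself.
Transitive (axiom 4): no — a R b and b R c, but not a R c.
Euclidean (axiom 5): no — a R b and a R g, but not b R g.
So F validates K; T would additionally require R to be reflexive. The strongest is K.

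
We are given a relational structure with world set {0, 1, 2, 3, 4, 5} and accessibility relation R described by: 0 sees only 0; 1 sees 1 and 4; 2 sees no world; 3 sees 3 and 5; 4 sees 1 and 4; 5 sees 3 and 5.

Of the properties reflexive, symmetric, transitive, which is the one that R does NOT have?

reflexive

Reflexive: no — 2 is not related to itself.
Symmetric: yes — every pair in R has its reverse in R.
Transitive: yes — every two-step R-path is closed by a direct edge.
Only reflexive fails.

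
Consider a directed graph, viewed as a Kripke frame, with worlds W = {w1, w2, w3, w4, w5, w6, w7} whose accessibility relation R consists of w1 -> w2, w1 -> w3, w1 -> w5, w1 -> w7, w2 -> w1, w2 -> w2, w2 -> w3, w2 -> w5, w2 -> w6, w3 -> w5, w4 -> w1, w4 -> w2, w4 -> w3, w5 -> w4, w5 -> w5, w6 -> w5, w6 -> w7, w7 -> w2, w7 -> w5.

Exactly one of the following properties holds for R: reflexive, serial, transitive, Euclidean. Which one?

Reflexive: no — w1 is not related to itself.
Serial: yes — every world has a successor (e.g. w1 R w2).
Transitive: no — w1 R w2 and w2 R w6, but not w1 R w6.
Euclidean: no — w1 R w2 and w1 R w7, but not w2 R w7.
Only serial holds.

serial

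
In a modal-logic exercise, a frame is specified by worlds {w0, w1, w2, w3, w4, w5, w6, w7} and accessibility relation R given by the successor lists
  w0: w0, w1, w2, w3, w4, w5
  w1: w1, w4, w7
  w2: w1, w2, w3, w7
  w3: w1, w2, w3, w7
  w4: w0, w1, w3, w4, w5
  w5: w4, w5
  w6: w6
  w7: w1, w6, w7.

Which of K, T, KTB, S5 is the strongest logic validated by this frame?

T

Reflexive (axiom T): yes — every world is R-related to itself.
Symmetric (axiom B): no — w0 R w1 but not w1 R w0.
Euclidean (axiom 5): no — w0 R w1 and w0 R w2, but not w1 R w2.
So F validates K, T; KTB would additionally require R to be symmetric. The strongest is T.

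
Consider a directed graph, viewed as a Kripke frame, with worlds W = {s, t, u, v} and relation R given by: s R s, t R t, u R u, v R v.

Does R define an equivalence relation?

Reflexive: yes — every world is R-related to itself.
Symmetric: yes — every pair in R has its reverse in R.
Transitive: yes — every two-step R-path is closed by a direct edge.
So R is an equivalence relation.

Yes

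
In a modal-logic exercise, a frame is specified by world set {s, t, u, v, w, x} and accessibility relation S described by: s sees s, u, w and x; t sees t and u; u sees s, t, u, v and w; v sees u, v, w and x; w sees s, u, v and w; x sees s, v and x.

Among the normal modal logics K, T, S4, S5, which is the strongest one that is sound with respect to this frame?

Reflexive (axiom T): yes — every world is S-related to itself.
Transitive (axiom 4): no — s S u and u S t, but not s S t.
Euclidean (axiom 5): no — s S u and s S x, but not u S x.
So F validates K, T; S4 would additionally require S to be transitive. The strongest is T.

T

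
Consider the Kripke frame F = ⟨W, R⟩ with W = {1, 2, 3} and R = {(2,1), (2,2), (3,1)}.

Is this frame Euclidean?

Euclidean: no — 2 R 1 and 2 R 1, but not 1 R 1.

No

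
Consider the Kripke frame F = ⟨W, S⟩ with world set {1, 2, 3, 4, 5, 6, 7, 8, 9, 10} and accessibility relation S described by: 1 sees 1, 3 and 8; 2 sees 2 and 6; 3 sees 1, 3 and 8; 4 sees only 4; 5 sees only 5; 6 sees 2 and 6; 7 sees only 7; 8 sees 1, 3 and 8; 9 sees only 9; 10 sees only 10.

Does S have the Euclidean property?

Yes

Euclidean: yes — any two successors of a common world are S-related.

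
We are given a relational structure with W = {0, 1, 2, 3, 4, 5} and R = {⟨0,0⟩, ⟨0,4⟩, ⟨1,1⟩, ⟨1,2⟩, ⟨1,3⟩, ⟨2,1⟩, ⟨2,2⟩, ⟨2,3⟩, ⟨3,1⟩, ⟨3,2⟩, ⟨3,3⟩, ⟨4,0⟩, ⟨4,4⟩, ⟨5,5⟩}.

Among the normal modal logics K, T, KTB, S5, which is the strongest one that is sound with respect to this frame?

Reflexive (axiom T): yes — every world is R-related to itself.
Symmetric (axiom B): yes — every pair in R has its reverse in R.
Euclidean (axiom 5): yes — any two successors of a common world are R-related.
So F validates K, T, KTB, S5. The strongest is S5.

S5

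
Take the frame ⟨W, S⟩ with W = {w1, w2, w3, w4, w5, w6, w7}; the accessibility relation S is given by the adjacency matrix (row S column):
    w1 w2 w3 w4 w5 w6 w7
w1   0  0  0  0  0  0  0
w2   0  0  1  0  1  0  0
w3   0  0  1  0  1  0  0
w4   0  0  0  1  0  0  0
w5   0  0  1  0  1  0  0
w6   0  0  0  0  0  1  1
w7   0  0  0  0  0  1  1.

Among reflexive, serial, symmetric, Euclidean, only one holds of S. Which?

Reflexive: no — w1 is not related to itself.
Serial: no — w1 has no S-successor.
Symmetric: no — w2 S w3 but not w3 S w2.
Euclidean: yes — any two successors of a common world are S-related.
Only Euclidean holds.

Euclidean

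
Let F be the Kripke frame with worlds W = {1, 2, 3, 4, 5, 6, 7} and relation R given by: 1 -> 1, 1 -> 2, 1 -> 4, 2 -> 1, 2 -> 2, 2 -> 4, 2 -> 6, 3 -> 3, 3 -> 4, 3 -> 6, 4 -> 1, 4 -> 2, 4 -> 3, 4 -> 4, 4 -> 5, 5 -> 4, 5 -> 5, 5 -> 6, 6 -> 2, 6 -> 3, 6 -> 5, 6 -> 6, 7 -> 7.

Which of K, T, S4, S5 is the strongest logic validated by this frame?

T

Reflexive (axiom T): yes — every world is R-related to itself.
Transitive (axiom 4): no — 1 R 2 and 2 R 6, but not 1 R 6.
Euclidean (axiom 5): no — 2 R 1 and 2 R 6, but not 1 R 6.
So F validates K, T; S4 would additionally require R to be transitive. The strongest is T.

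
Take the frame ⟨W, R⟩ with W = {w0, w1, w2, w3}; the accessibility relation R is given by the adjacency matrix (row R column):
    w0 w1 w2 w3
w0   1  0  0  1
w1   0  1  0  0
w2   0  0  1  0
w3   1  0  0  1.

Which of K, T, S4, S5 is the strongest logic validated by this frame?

S5

Reflexive (axiom T): yes — every world is R-related to itself.
Transitive (axiom 4): yes — every two-step R-path is closed by a direct edge.
Euclidean (axiom 5): yes — any two successors of a common world are R-related.
So F validates K, T, S4, S5. The strongest is S5.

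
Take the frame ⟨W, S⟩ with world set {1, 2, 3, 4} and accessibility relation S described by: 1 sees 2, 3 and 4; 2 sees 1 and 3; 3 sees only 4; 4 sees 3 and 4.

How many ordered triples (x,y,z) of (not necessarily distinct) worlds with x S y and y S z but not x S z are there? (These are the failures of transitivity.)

Enumerating: (1,2,1), (2,1,2), (2,1,4), (2,3,4), (3,4,3).

5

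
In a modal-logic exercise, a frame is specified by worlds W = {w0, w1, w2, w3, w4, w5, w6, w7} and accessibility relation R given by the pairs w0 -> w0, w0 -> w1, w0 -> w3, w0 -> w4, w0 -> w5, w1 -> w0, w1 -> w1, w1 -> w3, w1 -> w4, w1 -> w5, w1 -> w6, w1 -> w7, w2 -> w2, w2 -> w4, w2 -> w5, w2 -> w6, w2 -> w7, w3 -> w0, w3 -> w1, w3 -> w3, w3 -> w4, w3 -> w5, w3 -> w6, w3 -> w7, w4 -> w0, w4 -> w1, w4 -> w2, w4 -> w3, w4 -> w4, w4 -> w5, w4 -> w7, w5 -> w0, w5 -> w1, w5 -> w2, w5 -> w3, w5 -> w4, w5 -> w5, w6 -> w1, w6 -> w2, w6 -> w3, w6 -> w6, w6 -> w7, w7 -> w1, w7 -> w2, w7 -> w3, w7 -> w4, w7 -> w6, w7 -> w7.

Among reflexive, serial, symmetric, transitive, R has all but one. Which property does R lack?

Reflexive: yes — every world is R-related to itself.
Serial: yes — every world has a successor (e.g. w0 R w0).
Symmetric: yes — every pair in R has its reverse in R.
Transitive: no — w0 R w1 and w1 R w6, but not w0 R w6.
Only transitive fails.

transitive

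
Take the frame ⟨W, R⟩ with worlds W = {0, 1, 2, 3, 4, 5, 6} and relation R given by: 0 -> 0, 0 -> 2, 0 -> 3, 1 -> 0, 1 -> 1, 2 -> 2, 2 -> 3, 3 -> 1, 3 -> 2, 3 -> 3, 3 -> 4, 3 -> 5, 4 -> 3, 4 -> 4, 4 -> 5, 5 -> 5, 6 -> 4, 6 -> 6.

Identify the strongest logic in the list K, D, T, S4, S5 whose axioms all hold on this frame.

T

Serial (axiom D): yes — every world has a successor (e.g. 0 R 0).
Reflexive (axiom T): yes — every world is R-related to itself.
Transitive (axiom 4): no — 0 R 3 and 3 R 1, but not 0 R 1.
Euclidean (axiom 5): no — 3 R 1 and 3 R 2, but not 1 R 2.
So F validates K, D, T; S4 would additionally require R to be transitive. The strongest is T.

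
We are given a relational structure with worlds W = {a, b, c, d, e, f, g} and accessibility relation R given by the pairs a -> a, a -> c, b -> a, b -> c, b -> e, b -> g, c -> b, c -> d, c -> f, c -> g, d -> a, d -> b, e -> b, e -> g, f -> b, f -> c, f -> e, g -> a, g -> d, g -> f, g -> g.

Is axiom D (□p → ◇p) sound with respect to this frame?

Axiom D corresponds to the accessibility relation being serial.
Serial: yes — every world has a successor (e.g. a R a).

Yes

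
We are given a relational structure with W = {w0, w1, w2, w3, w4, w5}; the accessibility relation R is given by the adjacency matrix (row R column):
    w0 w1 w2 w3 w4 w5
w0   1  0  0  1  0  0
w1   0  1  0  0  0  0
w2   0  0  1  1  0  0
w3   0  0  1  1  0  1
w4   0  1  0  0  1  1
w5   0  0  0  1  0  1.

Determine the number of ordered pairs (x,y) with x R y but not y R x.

3

Enumerating: (w0,w3), (w4,w1), (w4,w5).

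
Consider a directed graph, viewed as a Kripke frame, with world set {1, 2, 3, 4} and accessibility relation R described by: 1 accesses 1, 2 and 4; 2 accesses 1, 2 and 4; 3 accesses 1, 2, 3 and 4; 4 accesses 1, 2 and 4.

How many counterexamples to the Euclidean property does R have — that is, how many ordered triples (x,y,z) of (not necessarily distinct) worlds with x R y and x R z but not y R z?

3

Enumerating: (3,1,3), (3,2,3), (3,4,3).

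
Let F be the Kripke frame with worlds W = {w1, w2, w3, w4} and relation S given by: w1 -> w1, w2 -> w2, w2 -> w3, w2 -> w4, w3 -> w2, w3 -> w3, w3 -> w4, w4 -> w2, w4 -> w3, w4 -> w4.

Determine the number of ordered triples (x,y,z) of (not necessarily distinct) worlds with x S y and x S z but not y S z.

0

S is Euclidean; there are no such tuples.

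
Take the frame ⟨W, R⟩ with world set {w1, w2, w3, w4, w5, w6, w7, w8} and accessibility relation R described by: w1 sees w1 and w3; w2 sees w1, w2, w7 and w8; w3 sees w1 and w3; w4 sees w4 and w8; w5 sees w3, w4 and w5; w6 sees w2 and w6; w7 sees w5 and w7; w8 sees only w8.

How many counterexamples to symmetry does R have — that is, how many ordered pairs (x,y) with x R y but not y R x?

Enumerating: (w2,w1), (w2,w7), (w2,w8), (w4,w8), (w5,w3), (w5,w4), (w6,w2), (w7,w5).

8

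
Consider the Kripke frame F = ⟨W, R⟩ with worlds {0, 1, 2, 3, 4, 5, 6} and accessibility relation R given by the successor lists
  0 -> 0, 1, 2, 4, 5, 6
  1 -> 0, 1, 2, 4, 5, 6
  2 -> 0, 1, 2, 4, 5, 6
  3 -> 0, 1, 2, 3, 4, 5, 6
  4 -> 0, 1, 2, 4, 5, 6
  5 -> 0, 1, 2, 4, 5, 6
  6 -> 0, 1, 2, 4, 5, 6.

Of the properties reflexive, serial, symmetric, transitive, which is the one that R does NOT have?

Reflexive: yes — every world is R-related to itself.
Serial: yes — every world has a successor (e.g. 0 R 0).
Symmetric: no — 3 R 0 but not 0 R 3.
Transitive: yes — every two-step R-path is closed by a direct edge.
Only symmetric fails.

symmetric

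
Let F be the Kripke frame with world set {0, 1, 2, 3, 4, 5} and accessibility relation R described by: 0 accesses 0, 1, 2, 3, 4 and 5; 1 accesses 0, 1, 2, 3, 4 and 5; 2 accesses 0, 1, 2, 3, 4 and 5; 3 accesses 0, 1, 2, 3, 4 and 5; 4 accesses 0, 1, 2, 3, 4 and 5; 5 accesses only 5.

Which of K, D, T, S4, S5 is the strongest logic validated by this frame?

S4

Serial (axiom D): yes — every world has a successor (e.g. 0 R 0).
Reflexive (axiom T): yes — every world is R-related to itself.
Transitive (axiom 4): yes — every two-step R-path is closed by a direct edge.
Euclidean (axiom 5): no — 0 R 5 and 0 R 1, but not 5 R 1.
So F validates K, D, T, S4; S5 would additionally require R to be Euclidean. The strongest is S4.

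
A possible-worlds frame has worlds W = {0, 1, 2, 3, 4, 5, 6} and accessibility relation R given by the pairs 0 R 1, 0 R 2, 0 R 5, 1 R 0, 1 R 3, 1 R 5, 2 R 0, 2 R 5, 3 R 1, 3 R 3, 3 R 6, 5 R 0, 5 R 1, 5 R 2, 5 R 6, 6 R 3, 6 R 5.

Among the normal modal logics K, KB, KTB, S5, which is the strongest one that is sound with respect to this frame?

KB

Symmetric (axiom B): yes — every pair in R has its reverse in R.
Reflexive (axiom T): no — 0 is not related to itself.
Euclidean (axiom 5): no — 0 R 1 and 0 R 2, but not 1 R 2.
So F validates K, KB; KTB would additionally require R to be reflexive. The strongest is KB.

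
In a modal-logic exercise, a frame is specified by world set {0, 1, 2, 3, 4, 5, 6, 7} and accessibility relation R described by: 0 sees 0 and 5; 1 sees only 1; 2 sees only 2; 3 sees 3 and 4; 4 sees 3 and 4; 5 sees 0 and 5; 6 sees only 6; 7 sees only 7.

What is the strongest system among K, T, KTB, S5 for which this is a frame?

Reflexive (axiom T): yes — every world is R-related to itself.
Symmetric (axiom B): yes — every pair in R has its reverse in R.
Euclidean (axiom 5): yes — any two successors of a common world are R-related.
So F validates K, T, KTB, S5. The strongest is S5.

S5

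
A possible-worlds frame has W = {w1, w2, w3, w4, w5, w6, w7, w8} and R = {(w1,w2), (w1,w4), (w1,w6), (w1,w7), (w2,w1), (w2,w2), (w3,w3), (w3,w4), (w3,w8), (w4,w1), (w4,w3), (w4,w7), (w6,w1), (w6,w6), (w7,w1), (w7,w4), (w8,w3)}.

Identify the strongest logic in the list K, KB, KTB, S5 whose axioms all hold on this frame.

KB

Symmetric (axiom B): yes — every pair in R has its reverse in R.
Reflexive (axiom T): no — w1 is not related to itself.
Euclidean (axiom 5): no — w1 R w2 and w1 R w4, but not w2 R w4.
So F validates K, KB; KTB would additionally require R to be reflexive. The strongest is KB.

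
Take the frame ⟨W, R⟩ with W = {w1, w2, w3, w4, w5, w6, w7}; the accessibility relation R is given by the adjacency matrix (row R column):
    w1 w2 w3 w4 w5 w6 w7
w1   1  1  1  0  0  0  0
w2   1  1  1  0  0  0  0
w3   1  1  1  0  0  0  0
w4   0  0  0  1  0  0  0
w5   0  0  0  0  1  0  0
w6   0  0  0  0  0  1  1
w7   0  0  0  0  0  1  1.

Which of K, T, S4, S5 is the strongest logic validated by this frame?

S5

Reflexive (axiom T): yes — every world is R-related to itself.
Transitive (axiom 4): yes — every two-step R-path is closed by a direct edge.
Euclidean (axiom 5): yes — any two successors of a common world are R-related.
So F validates K, T, S4, S5. The strongest is S5.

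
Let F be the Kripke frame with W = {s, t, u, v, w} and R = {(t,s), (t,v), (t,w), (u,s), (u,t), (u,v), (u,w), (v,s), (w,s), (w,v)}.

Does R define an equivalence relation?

Reflexive: no — s is not related to itself.
Symmetric: no — t R s but not s R t.
Transitive: yes — every two-step R-path is closed by a direct edge.
So R is not an equivalence relation.

No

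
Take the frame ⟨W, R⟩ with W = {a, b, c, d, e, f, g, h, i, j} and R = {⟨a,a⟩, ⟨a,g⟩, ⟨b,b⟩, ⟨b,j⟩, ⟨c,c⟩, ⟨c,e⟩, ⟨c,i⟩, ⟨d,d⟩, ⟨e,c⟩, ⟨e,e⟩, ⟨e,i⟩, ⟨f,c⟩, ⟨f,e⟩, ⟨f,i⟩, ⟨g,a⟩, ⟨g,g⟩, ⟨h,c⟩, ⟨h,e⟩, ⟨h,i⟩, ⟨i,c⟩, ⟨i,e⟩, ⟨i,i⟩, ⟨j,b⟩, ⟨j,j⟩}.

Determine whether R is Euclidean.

Yes

Euclidean: yes — any two successors of a common world are R-related.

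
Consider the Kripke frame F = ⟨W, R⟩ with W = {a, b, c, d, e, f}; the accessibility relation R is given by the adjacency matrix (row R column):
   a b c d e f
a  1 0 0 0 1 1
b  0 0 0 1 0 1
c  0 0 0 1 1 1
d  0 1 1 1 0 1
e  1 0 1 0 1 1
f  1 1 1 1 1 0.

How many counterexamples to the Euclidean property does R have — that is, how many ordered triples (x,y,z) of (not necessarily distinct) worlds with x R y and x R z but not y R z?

28

Enumerating: (a,f,f), (b,f,f), (c,d,e), (c,e,d), (c,f,f), (d,b,b), (d,b,c), (d,c,b), (d,c,c), (d,f,f), (e,a,c), (e,c,a), … and 16 more.
Total: 28.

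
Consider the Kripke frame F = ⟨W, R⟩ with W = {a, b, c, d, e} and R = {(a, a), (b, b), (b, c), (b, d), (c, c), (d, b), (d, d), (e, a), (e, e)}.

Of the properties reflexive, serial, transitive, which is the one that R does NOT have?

Reflexive: yes — every world is R-related to itself.
Serial: yes — every world has a successor (e.g. a R a).
Transitive: no — d R b and b R c, but not d R c.
Only transitive fails.

transitive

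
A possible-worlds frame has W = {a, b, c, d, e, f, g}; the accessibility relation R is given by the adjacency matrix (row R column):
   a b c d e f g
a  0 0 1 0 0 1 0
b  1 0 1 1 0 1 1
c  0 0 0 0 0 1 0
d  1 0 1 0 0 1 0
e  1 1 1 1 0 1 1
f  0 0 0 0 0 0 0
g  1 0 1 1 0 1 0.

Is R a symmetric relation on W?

Symmetric: no — a R c but not c R a.

No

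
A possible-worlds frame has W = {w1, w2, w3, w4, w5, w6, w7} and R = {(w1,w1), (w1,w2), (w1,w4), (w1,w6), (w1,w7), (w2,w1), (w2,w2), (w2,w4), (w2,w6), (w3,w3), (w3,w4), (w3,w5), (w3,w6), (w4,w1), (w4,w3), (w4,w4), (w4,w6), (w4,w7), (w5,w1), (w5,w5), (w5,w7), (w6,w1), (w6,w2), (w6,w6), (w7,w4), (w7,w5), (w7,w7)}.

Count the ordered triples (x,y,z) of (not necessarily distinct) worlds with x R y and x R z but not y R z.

29

Enumerating: (w1,w2,w7), (w1,w4,w2), (w1,w6,w4), (w1,w6,w7), (w1,w7,w1), (w1,w7,w2), (w1,w7,w6), (w2,w4,w2), (w2,w6,w4), (w3,w4,w5), (w3,w5,w3), (w3,w5,w4), … and 17 more.
Total: 29.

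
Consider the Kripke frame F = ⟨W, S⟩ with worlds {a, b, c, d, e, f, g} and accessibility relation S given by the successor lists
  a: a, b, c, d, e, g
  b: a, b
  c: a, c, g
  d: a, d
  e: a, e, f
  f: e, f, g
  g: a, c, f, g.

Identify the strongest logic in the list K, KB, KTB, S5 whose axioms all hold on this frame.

Symmetric (axiom B): yes — every pair in S has its reverse in S.
Reflexive (axiom T): yes — every world is S-related to itself.
Euclidean (axiom 5): no — a S b and a S c, but not b S c.
So F validates K, KB, KTB; S5 would additionally require S to be Euclidean. The strongest is KTB.

KTB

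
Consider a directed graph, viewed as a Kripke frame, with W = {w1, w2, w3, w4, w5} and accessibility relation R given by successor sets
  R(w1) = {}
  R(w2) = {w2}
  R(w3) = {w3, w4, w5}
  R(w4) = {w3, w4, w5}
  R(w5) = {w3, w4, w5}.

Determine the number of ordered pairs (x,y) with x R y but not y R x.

R is symmetric; there are no such tuples.

0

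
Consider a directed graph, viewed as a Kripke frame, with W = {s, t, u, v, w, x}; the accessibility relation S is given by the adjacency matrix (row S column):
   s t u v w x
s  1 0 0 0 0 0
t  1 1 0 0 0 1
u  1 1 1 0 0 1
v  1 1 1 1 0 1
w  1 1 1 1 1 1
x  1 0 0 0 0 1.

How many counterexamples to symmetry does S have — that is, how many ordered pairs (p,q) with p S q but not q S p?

15

Enumerating: (t,s), (t,x), (u,s), (u,t), (u,x), (v,s), (v,t), (v,u), (v,x), (w,s), (w,t), (w,u), (w,v), (w,x), (x,s).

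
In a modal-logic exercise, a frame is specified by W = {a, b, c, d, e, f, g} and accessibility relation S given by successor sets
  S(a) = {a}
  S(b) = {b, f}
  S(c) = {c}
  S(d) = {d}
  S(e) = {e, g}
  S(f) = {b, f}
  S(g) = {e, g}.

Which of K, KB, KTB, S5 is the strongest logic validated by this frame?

Symmetric (axiom B): yes — every pair in S has its reverse in S.
Reflexive (axiom T): yes — every world is S-related to itself.
Euclidean (axiom 5): yes — any two successors of a common world are S-related.
So F validates K, KB, KTB, S5. The strongest is S5.

S5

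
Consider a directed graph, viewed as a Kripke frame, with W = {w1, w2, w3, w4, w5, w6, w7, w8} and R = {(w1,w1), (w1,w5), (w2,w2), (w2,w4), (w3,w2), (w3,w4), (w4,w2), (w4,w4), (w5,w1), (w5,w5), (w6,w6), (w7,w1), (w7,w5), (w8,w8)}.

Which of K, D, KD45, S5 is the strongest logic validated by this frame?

KD45

Serial (axiom D): yes — every world has a successor (e.g. w1 R w1).
Euclidean (axiom 5): yes — any two successors of a common world are R-related.
Transitive (axiom 4): yes — every two-step R-path is closed by a direct edge.
Reflexive (axiom T): no — w3 is not related to itself.
So F validates K, D, KD45; S5 would additionally require R to be reflexive. The strongest is KD45.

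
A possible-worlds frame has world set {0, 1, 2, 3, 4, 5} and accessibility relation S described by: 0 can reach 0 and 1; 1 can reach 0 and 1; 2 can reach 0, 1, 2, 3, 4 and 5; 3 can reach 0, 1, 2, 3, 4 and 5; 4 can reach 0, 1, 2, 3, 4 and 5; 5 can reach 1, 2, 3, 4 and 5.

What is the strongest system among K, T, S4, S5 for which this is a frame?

Reflexive (axiom T): yes — every world is S-related to itself.
Transitive (axiom 4): no — 5 S 1 and 1 S 0, but not 5 S 0.
Euclidean (axiom 5): no — 2 S 0 and 2 S 3, but not 0 S 3.
So F validates K, T; S4 would additionally require S to be transitive. The strongest is T.

T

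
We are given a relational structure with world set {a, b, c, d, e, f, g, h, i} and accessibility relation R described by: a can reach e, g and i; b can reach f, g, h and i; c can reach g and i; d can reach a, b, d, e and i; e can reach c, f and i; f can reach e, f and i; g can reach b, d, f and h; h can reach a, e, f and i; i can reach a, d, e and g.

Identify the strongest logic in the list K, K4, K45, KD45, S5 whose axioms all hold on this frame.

Transitive (axiom 4): no — a R e and e R c, but not a R c.
Euclidean (axiom 5): no — a R e and a R g, but not e R g.
Serial (axiom D): yes — every world has a successor (e.g. a R e).
Reflexive (axiom T): no — a is not related to itself.
So F validates K; K4 would additionally require R to be transitive. The strongest is K.

K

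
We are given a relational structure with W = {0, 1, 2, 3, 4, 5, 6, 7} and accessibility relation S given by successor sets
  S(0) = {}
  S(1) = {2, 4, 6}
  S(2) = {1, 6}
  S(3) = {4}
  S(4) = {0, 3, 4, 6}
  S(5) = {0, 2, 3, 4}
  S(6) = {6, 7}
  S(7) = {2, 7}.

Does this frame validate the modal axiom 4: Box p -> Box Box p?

The schema 4 characterises exactly the transitive frames.
Transitive: no — 1 S 4 and 4 S 0, but not 1 S 0.

No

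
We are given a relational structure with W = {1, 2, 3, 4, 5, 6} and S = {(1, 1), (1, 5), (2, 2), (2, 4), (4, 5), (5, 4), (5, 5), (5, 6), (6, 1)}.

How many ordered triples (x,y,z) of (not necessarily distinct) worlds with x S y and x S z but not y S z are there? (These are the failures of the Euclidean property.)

8

Enumerating: (1,5,1), (2,4,2), (2,4,4), (5,4,4), (5,4,6), (5,6,4), (5,6,5), (5,6,6).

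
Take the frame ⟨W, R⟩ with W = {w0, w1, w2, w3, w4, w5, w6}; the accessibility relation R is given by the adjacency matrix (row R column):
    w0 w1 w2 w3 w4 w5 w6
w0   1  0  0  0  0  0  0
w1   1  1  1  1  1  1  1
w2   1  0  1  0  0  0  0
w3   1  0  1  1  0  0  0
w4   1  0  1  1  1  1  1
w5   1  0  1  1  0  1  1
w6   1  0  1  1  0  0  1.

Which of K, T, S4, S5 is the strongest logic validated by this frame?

Reflexive (axiom T): yes — every world is R-related to itself.
Transitive (axiom 4): yes — every two-step R-path is closed by a direct edge.
Euclidean (axiom 5): no — w1 R w0 and w1 R w2, but not w0 R w2.
So F validates K, T, S4; S5 would additionally require R to be Euclidean. The strongest is S4.

S4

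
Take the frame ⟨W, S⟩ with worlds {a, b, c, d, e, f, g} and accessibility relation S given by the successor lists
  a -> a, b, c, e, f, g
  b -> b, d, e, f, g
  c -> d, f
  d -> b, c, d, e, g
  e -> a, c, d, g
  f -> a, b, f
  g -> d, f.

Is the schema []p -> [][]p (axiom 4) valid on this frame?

Axiom 4 corresponds to the accessibility relation being transitive.
Transitive: no — a S b and b S d, but not a S d.

No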